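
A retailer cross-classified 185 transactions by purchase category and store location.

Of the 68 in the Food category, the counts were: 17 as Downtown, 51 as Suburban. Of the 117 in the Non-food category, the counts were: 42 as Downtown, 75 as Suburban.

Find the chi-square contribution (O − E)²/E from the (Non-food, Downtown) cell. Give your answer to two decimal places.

Row total (Non-food) = 117; column total (Downtown) = 59; N = 185.
Expected count E = 117 × 59 / 185 = 37.314.
Contribution = (O − E)²/E = (42 − 37.314)² / 37.314 = 0.59.

0.59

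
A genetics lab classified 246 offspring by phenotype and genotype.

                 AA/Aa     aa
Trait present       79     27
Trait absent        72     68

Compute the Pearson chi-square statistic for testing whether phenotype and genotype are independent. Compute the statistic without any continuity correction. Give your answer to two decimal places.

13.58

Row totals: 106, 140. Column totals: 151, 95. Grand total N = 246.
Expected counts (row total × column total / N):
  Trait present, AA/Aa: 106×151/246 = 65.065
  Trait present, aa: 106×95/246 = 40.935
  Trait absent, AA/Aa: 140×151/246 = 85.935
  Trait absent, aa: 140×95/246 = 54.065
Contributions (O − E)²/E:
  (79 − 65.065)²/65.065 = 2.9845
  (27 − 40.935)²/40.935 = 4.7437
  (72 − 85.935)²/85.935 = 2.2597
  (68 − 54.065)²/54.065 = 3.5917
χ² = 2.9845 + 4.7437 + 2.2597 + 3.5917 = 13.58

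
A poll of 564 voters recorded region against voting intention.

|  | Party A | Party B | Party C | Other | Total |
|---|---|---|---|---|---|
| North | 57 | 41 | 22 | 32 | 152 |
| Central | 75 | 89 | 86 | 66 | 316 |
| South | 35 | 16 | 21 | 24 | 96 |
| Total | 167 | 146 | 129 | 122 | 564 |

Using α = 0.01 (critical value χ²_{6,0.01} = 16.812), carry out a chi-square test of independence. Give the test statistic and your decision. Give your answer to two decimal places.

20.20; reject H₀

Grand total N = 564.
Expected counts (row total × column total / N):
  North, Party A: 152×167/564 = 45.007
  North, Party B: 152×146/564 = 39.348
  North, Party C: 152×129/564 = 34.766
  North, Other: 152×122/564 = 32.879
  Central, Party A: 316×167/564 = 93.567
  Central, Party B: 316×146/564 = 81.801
  Central, Party C: 316×129/564 = 72.277
  Central, Other: 316×122/564 = 68.355
  South, Party A: 96×167/564 = 28.426
  South, Party B: 96×146/564 = 24.851
  South, Party C: 96×129/564 = 21.957
  South, Other: 96×122/564 = 20.766
Contributions (O − E)²/E:
  (57 − 45.007)²/45.007 = 3.1958
  (41 − 39.348)²/39.348 = 0.0694
  (22 − 34.766)²/34.766 = 4.6876
  (32 − 32.879)²/32.879 = 0.0235
  (75 − 93.567)²/93.567 = 3.6843
  (89 − 81.801)²/81.801 = 0.6336
  (86 − 72.277)²/72.277 = 2.6055
  (66 − 68.355)²/68.355 = 0.0811
  (35 − 28.426)²/28.426 = 1.5204
  (16 − 24.851)²/24.851 = 3.1524
  (21 − 21.957)²/21.957 = 0.0417
  (24 − 20.766)²/20.766 = 0.5036
χ² = 3.1958 + 0.0694 + 4.6876 + 0.0235 + 3.6843 + 0.6336 + 2.6055 + 0.0811 + 1.5204 + 3.1524 + 0.0417 + 0.5036 = 20.20
df = (3−1)(4−1) = 6. Since 20.20 > 16.812, reject the null hypothesis of independence at α = 0.01.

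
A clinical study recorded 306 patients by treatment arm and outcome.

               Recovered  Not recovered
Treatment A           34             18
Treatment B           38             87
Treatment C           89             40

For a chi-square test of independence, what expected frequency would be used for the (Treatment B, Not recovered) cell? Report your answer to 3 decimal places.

Row total (Treatment B) = 125; column total (Not recovered) = 145; grand total N = 306.
Expected count = (row total × column total) / N = 125 × 145 / 306 = 59.232.

59.232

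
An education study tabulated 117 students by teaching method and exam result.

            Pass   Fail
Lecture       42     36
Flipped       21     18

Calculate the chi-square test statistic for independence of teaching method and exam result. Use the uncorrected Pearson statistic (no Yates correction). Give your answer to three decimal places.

Row totals: 78, 39. Column totals: 63, 54. Grand total N = 117.
Expected counts (row total × column total / N):
  Lecture, Pass: 78×63/117 = 42.0000
  Lecture, Fail: 78×54/117 = 36.0000
  Flipped, Pass: 39×63/117 = 21.0000
  Flipped, Fail: 39×54/117 = 18.0000
Contributions (O − E)²/E:
  (42 − 42.0000)²/42.0000 = 0.0000
  (36 − 36.0000)²/36.0000 = 0.0000
  (21 − 21.0000)²/21.0000 = 0.0000
  (18 − 18.0000)²/18.0000 = 0.0000
χ² = 0.0000 + 0.0000 + 0.0000 + 0.0000 = 0.000

0.000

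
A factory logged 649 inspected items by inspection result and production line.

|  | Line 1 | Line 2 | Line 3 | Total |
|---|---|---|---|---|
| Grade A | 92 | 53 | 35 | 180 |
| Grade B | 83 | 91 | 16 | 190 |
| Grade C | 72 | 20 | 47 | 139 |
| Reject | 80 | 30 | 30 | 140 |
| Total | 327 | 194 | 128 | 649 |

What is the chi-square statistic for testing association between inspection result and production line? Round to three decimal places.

64.691

Grand total N = 649.
Expected counts (row total × column total / N):
  Grade A, Line 1: 180×327/649 = 90.6934
  Grade A, Line 2: 180×194/649 = 53.8059
  Grade A, Line 3: 180×128/649 = 35.5008
  Grade B, Line 1: 190×327/649 = 95.7319
  Grade B, Line 2: 190×194/649 = 56.7951
  Grade B, Line 3: 190×128/649 = 37.4730
  Grade C, Line 1: 139×327/649 = 70.0354
  Grade C, Line 2: 139×194/649 = 41.5501
  Grade C, Line 3: 139×128/649 = 27.4145
  Reject, Line 1: 140×327/649 = 70.5393
  Reject, Line 2: 140×194/649 = 41.8490
  Reject, Line 3: 140×128/649 = 27.6117
Contributions (O − E)²/E:
  (92 − 90.6934)²/90.6934 = 0.0188
  (53 − 53.8059)²/53.8059 = 0.0121
  (35 − 35.5008)²/35.5008 = 0.0071
  (83 − 95.7319)²/95.7319 = 1.6933
  (91 − 56.7951)²/56.7951 = 20.5999
  (16 − 37.4730)²/37.4730 = 12.3046
  (72 − 70.0354)²/70.0354 = 0.0551
  (20 − 41.5501)²/41.5501 = 11.1770
  (47 − 27.4145)²/27.4145 = 13.9923
  (80 − 70.5393)²/70.5393 = 1.2689
  (30 − 41.8490)²/41.8490 = 3.3549
  (30 − 27.6117)²/27.6117 = 0.2066
χ² = 0.0188 + 0.0121 + 0.0071 + 1.6933 + 20.5999 + 12.3046 + 0.0551 + 11.1770 + 13.9923 + 1.2689 + 3.3549 + 0.2066 = 64.691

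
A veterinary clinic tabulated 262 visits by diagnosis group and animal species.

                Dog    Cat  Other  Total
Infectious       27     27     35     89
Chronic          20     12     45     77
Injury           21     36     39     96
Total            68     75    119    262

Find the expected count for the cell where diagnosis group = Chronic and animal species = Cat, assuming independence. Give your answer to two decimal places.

Row total (Chronic) = 77; column total (Cat) = 75; grand total N = 262.
Expected count = (row total × column total) / N = 77 × 75 / 262 = 22.04.

22.04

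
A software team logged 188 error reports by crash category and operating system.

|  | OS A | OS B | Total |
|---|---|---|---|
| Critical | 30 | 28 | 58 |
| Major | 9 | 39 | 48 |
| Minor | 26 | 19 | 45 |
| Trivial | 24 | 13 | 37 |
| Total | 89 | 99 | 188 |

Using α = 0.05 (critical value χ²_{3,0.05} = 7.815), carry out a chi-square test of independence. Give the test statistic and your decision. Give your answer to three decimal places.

Grand total N = 188.
Expected counts (row total × column total / N):
  Critical, OS A: 58×89/188 = 27.4574
  Critical, OS B: 58×99/188 = 30.5426
  Major, OS A: 48×89/188 = 22.7234
  Major, OS B: 48×99/188 = 25.2766
  Minor, OS A: 45×89/188 = 21.3032
  Minor, OS B: 45×99/188 = 23.6968
  Trivial, OS A: 37×89/188 = 17.5160
  Trivial, OS B: 37×99/188 = 19.4840
Contributions (O − E)²/E:
  (30 − 27.4574)²/27.4574 = 0.2354
  (28 − 30.5426)²/30.5426 = 0.2117
  (9 − 22.7234)²/22.7234 = 8.2880
  (39 − 25.2766)²/25.2766 = 7.4508
  (26 − 21.3032)²/21.3032 = 1.0355
  (19 − 23.6968)²/23.6968 = 0.9309
  (24 − 17.5160)²/17.5160 = 2.4002
  (13 − 19.4840)²/19.4840 = 2.1578
χ² = 0.2354 + 0.2117 + 8.2880 + 7.4508 + 1.0355 + 0.9309 + 2.4002 + 2.1578 = 22.710
df = (4−1)(2−1) = 3. Since 22.710 > 7.815, reject the null hypothesis of independence at α = 0.05.

22.710; reject H₀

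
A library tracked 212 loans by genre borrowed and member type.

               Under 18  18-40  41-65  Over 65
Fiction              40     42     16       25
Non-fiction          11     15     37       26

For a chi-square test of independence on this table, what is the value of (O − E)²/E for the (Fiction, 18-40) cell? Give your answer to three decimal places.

2.411

Row total (Fiction) = 123; column total (18-40) = 57; N = 212.
Expected count E = 123 × 57 / 212 = 33.0708.
Contribution = (O − E)²/E = (42 − 33.0708)² / 33.0708 = 2.411.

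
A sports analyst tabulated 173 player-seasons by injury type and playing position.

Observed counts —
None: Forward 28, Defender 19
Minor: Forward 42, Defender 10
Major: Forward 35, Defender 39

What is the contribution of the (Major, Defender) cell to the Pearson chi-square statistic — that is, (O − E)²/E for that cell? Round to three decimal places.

Row total (Major) = 74; column total (Defender) = 68; N = 173.
Expected count E = 74 × 68 / 173 = 29.0867.
Contribution = (O − E)²/E = (39 − 29.0867)² / 29.0867 = 3.379.

3.379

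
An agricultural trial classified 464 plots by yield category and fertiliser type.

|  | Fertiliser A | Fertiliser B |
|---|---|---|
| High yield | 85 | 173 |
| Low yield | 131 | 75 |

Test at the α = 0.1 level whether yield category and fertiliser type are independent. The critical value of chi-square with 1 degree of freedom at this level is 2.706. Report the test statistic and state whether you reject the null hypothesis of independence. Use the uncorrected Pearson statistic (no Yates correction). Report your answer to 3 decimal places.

Row totals: 258, 206. Column totals: 216, 248. Grand total N = 464.
Expected counts (row total × column total / N):
  High yield, Fertiliser A: 258×216/464 = 120.10345
  High yield, Fertiliser B: 258×248/464 = 137.89655
  Low yield, Fertiliser A: 206×216/464 = 95.89655
  Low yield, Fertiliser B: 206×248/464 = 110.10345
Contributions (O − E)²/E:
  (85 − 120.10345)²/120.10345 = 10.2599
  (173 − 137.89655)²/137.89655 = 8.9361
  (131 − 95.89655)²/95.89655 = 12.8498
  (75 − 110.10345)²/110.10345 = 11.1918
χ² = 10.2599 + 8.9361 + 12.8498 + 11.1918 = 43.238
df = (2−1)(2−1) = 1. Since 43.238 > 2.706, reject the null hypothesis of independence at α = 0.1.

43.238; reject H₀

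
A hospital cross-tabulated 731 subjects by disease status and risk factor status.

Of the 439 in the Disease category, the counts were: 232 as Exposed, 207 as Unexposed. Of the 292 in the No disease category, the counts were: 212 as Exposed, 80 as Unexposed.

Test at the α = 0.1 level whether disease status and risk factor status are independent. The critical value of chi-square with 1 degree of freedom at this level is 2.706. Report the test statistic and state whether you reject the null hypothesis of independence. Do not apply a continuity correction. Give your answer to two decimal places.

Row totals: 439, 292. Column totals: 444, 287. Grand total N = 731.
Expected counts (row total × column total / N):
  Disease, Exposed: 439×444/731 = 266.643
  Disease, Unexposed: 439×287/731 = 172.357
  No disease, Exposed: 292×444/731 = 177.357
  No disease, Unexposed: 292×287/731 = 114.643
Contributions (O − E)²/E:
  (232 − 266.643)²/266.643 = 4.5009
  (207 − 172.357)²/172.357 = 6.9631
  (212 − 177.357)²/177.357 = 6.7668
  (80 − 114.643)²/114.643 = 10.4685
χ² = 4.5009 + 6.9631 + 6.7668 + 10.4685 = 28.70
df = (2−1)(2−1) = 1. Since 28.70 > 2.706, reject the null hypothesis of independence at α = 0.1.

28.70; reject H₀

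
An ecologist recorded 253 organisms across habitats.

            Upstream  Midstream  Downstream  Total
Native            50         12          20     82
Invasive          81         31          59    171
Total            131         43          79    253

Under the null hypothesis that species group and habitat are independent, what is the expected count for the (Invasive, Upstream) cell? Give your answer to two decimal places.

Row total (Invasive) = 171; column total (Upstream) = 131; grand total N = 253.
Expected count = (row total × column total) / N = 171 × 131 / 253 = 88.54.

88.54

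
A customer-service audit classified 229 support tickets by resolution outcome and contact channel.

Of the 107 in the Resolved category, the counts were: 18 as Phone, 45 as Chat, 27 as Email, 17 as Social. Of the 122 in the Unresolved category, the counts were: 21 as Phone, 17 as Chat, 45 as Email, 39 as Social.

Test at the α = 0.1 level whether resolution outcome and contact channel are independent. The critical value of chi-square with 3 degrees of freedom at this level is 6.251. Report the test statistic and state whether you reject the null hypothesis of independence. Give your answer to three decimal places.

25.144; reject H₀

Row totals: 107, 122. Column totals: 39, 62, 72, 56. Grand total N = 229.
Expected counts (row total × column total / N):
  Resolved, Phone: 107×39/229 = 18.2227
  Resolved, Chat: 107×62/229 = 28.9694
  Resolved, Email: 107×72/229 = 33.6419
  Resolved, Social: 107×56/229 = 26.1659
  Unresolved, Phone: 122×39/229 = 20.7773
  Unresolved, Chat: 122×62/229 = 33.0306
  Unresolved, Email: 122×72/229 = 38.3581
  Unresolved, Social: 122×56/229 = 29.8341
Contributions (O − E)²/E:
  (18 − 18.2227)²/18.2227 = 0.0027
  (45 − 28.9694)²/28.9694 = 8.8707
  (27 − 33.6419)²/33.6419 = 1.3113
  (17 − 26.1659)²/26.1659 = 3.2108
  (21 − 20.7773)²/20.7773 = 0.0024
  (17 − 33.0306)²/33.0306 = 7.7801
  (45 − 38.3581)²/38.3581 = 1.1501
  (39 − 29.8341)²/29.8341 = 2.8160
χ² = 0.0027 + 8.8707 + 1.3113 + 3.2108 + 0.0024 + 7.7801 + 1.1501 + 2.8160 = 25.144
df = (2−1)(4−1) = 3. Since 25.144 > 6.251, reject the null hypothesis of independence at α = 0.1.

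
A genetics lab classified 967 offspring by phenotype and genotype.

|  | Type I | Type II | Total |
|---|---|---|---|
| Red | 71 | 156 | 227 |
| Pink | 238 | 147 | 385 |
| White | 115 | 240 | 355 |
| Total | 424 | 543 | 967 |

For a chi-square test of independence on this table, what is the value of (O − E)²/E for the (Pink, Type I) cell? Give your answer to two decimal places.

Row total (Pink) = 385; column total (Type I) = 424; N = 967.
Expected count E = 385 × 424 / 967 = 168.811.
Contribution = (O − E)²/E = (238 − 168.811)² / 168.811 = 28.36.

28.36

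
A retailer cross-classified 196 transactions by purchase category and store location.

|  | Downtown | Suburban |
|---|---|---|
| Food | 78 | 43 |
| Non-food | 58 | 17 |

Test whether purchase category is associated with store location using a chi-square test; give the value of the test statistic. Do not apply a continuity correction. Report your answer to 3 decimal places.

3.611

Row totals: 121, 75. Column totals: 136, 60. Grand total N = 196.
Expected counts (row total × column total / N):
  Food, Downtown: 121×136/196 = 83.9592
  Food, Suburban: 121×60/196 = 37.0408
  Non-food, Downtown: 75×136/196 = 52.0408
  Non-food, Suburban: 75×60/196 = 22.9592
Contributions (O − E)²/E:
  (78 − 83.9592)²/83.9592 = 0.4230
  (43 − 37.0408)²/37.0408 = 0.9587
  (58 − 52.0408)²/52.0408 = 0.6824
  (17 − 22.9592)²/22.9592 = 1.5467
χ² = 0.4230 + 0.9587 + 0.6824 + 1.5467 = 3.611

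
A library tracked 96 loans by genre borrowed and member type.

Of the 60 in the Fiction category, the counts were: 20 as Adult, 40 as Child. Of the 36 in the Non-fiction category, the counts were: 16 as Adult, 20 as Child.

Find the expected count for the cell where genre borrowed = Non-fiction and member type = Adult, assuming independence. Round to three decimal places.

Row total (Non-fiction) = 36; column total (Adult) = 36; grand total N = 96.
Expected count = (row total × column total) / N = 36 × 36 / 96 = 13.500.

13.500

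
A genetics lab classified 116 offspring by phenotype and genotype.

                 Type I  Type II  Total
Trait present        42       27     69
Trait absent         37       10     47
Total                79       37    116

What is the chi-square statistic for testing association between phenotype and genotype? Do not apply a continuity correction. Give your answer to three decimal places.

4.102

Grand total N = 116.
Expected counts (row total × column total / N):
  Trait present, Type I: 69×79/116 = 46.99138
  Trait present, Type II: 69×37/116 = 22.00862
  Trait absent, Type I: 47×79/116 = 32.00862
  Trait absent, Type II: 47×37/116 = 14.99138
Contributions (O − E)²/E:
  (42 − 46.99138)²/46.99138 = 0.5302
  (27 − 22.00862)²/22.00862 = 1.1320
  (37 − 32.00862)²/32.00862 = 0.7783
  (10 − 14.99138)²/14.99138 = 1.6619
χ² = 0.5302 + 1.1320 + 0.7783 + 1.6619 = 4.102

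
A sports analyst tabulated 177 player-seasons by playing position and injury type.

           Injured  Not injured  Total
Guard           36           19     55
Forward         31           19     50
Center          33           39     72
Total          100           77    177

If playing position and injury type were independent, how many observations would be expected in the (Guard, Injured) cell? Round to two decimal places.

31.07

Row total (Guard) = 55; column total (Injured) = 100; grand total N = 177.
Expected count = (row total × column total) / N = 55 × 100 / 177 = 31.07.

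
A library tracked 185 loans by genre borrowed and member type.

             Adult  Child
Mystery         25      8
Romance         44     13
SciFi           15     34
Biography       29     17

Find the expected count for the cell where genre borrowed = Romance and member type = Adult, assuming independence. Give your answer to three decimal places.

34.816

Row total (Romance) = 57; column total (Adult) = 113; grand total N = 185.
Expected count = (row total × column total) / N = 57 × 113 / 185 = 34.816.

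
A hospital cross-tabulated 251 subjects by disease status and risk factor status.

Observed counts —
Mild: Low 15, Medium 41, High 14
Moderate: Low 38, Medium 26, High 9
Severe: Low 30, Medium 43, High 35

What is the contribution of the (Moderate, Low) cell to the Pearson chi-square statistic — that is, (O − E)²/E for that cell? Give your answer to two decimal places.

7.96

Row total (Moderate) = 73; column total (Low) = 83; N = 251.
Expected count E = 73 × 83 / 251 = 24.139.
Contribution = (O − E)²/E = (38 − 24.139)² / 24.139 = 7.96.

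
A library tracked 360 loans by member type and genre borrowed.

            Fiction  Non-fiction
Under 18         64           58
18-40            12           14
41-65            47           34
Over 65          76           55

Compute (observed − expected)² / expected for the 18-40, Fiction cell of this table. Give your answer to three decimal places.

Row total (18-40) = 26; column total (Fiction) = 199; N = 360.
Expected count E = 26 × 199 / 360 = 14.3722.
Contribution = (O − E)²/E = (12 − 14.3722)² / 14.3722 = 0.392.

0.392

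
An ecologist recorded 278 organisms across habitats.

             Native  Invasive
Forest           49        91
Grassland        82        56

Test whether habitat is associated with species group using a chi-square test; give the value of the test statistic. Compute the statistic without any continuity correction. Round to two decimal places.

Row totals: 140, 138. Column totals: 131, 147. Grand total N = 278.
Expected counts (row total × column total / N):
  Forest, Native: 140×131/278 = 65.971
  Forest, Invasive: 140×147/278 = 74.029
  Grassland, Native: 138×131/278 = 65.029
  Grassland, Invasive: 138×147/278 = 72.971
Contributions (O − E)²/E:
  (49 − 65.971)²/65.971 = 4.3658
  (91 − 74.029)²/74.029 = 3.8906
  (82 − 65.029)²/65.029 = 4.4290
  (56 − 72.971)²/72.971 = 3.9470
χ² = 4.3658 + 3.8906 + 4.4290 + 3.9470 = 16.63

16.63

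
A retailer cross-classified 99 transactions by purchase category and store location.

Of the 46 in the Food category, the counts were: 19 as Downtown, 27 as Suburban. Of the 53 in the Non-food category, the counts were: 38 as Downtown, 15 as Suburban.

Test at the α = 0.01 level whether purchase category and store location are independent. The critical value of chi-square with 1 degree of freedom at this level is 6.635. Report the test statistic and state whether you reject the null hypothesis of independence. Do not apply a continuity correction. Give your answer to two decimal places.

Row totals: 46, 53. Column totals: 57, 42. Grand total N = 99.
Expected counts (row total × column total / N):
  Food, Downtown: 46×57/99 = 26.485
  Food, Suburban: 46×42/99 = 19.515
  Non-food, Downtown: 53×57/99 = 30.515
  Non-food, Suburban: 53×42/99 = 22.485
Contributions (O − E)²/E:
  (19 − 26.485)²/26.485 = 2.1154
  (27 − 19.515)²/19.515 = 2.8709
  (38 − 30.515)²/30.515 = 1.8360
  (15 − 22.485)²/22.485 = 2.4917
χ² = 2.1154 + 2.8709 + 1.8360 + 2.4917 = 9.31
df = (2−1)(2−1) = 1. Since 9.31 > 6.635, reject the null hypothesis of independence at α = 0.01.

9.31; reject H₀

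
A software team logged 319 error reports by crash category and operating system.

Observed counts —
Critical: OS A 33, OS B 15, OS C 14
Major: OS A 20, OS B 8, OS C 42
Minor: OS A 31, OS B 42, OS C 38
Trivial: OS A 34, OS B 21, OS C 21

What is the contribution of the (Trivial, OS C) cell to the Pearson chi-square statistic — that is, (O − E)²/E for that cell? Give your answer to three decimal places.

Row total (Trivial) = 76; column total (OS C) = 115; N = 319.
Expected count E = 76 × 115 / 319 = 27.3981.
Contribution = (O − E)²/E = (21 − 27.3981)² / 27.3981 = 1.494.

1.494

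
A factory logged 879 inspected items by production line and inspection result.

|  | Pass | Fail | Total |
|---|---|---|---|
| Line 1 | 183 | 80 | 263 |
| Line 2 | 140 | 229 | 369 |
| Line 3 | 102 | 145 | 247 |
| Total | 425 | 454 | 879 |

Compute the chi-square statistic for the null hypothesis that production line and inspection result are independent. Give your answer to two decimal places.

68.41

Grand total N = 879.
Expected counts (row total × column total / N):
  Line 1, Pass: 263×425/879 = 127.162
  Line 1, Fail: 263×454/879 = 135.838
  Line 2, Pass: 369×425/879 = 178.413
  Line 2, Fail: 369×454/879 = 190.587
  Line 3, Pass: 247×425/879 = 119.425
  Line 3, Fail: 247×454/879 = 127.575
Contributions (O − E)²/E:
  (183 − 127.162)²/127.162 = 24.5190
  (80 − 135.838)²/135.838 = 22.9529
  (140 − 178.413)²/178.413 = 8.2705
  (229 − 190.587)²/190.587 = 7.7422
  (102 − 119.425)²/119.425 = 2.5424
  (145 − 127.575)²/127.575 = 2.3800
χ² = 24.5190 + 22.9529 + 8.2705 + 7.7422 + 2.5424 + 2.3800 = 68.41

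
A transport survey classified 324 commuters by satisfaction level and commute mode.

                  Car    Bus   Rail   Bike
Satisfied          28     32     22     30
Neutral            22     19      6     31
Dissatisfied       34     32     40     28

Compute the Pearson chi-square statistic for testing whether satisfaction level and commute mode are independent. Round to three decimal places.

18.883

Row totals: 112, 78, 134. Column totals: 84, 83, 68, 89. Grand total N = 324.
Expected counts (row total × column total / N):
  Satisfied, Car: 112×84/324 = 29.0370
  Satisfied, Bus: 112×83/324 = 28.6914
  Satisfied, Rail: 112×68/324 = 23.5062
  Satisfied, Bike: 112×89/324 = 30.7654
  Neutral, Car: 78×84/324 = 20.2222
  Neutral, Bus: 78×83/324 = 19.9815
  Neutral, Rail: 78×68/324 = 16.3704
  Neutral, Bike: 78×89/324 = 21.4259
  Dissatisfied, Car: 134×84/324 = 34.7407
  Dissatisfied, Bus: 134×83/324 = 34.3272
  Dissatisfied, Rail: 134×68/324 = 28.1235
  Dissatisfied, Bike: 134×89/324 = 36.8086
Contributions (O − E)²/E:
  (28 − 29.0370)²/29.0370 = 0.0370
  (32 − 28.6914)²/28.6914 = 0.3815
  (22 − 23.5062)²/23.5062 = 0.0965
  (30 − 30.7654)²/30.7654 = 0.0190
  (22 − 20.2222)²/20.2222 = 0.1563
  (19 − 19.9815)²/19.9815 = 0.0482
  (6 − 16.3704)²/16.3704 = 6.5695
  (31 − 21.4259)²/21.4259 = 4.2782
  (34 − 34.7407)²/34.7407 = 0.0158
  (32 − 34.3272)²/34.3272 = 0.1578
  (40 − 28.1235)²/28.1235 = 5.0154
  (28 − 36.8086)²/36.8086 = 2.1080
χ² = 0.0370 + 0.3815 + 0.0965 + 0.0190 + 0.1563 + 0.0482 + 6.5695 + 4.2782 + 0.0158 + 0.1578 + 5.0154 + 2.1080 = 18.883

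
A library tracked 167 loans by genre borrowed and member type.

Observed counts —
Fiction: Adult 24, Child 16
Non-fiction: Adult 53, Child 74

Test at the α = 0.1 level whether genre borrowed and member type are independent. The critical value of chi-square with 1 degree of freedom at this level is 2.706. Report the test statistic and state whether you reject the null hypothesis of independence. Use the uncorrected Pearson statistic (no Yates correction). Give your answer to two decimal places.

4.09; reject H₀

Row totals: 40, 127. Column totals: 77, 90. Grand total N = 167.
Expected counts (row total × column total / N):
  Fiction, Adult: 40×77/167 = 18.443
  Fiction, Child: 40×90/167 = 21.557
  Non-fiction, Adult: 127×77/167 = 58.557
  Non-fiction, Child: 127×90/167 = 68.443
Contributions (O − E)²/E:
  (24 − 18.443)²/18.443 = 1.6744
  (16 − 21.557)²/21.557 = 1.4325
  (53 − 58.557)²/58.557 = 0.5274
  (74 − 68.443)²/68.443 = 0.4512
χ² = 1.6744 + 1.4325 + 0.5274 + 0.4512 = 4.09
df = (2−1)(2−1) = 1. Since 4.09 > 2.706, reject the null hypothesis of independence at α = 0.1.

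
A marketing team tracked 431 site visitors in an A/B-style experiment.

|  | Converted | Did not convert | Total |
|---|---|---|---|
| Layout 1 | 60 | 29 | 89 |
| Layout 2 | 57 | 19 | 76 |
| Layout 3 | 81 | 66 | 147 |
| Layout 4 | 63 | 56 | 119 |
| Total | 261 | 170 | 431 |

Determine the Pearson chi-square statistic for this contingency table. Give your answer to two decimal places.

Grand total N = 431.
Expected counts (row total × column total / N):
  Layout 1, Converted: 89×261/431 = 53.896
  Layout 1, Did not convert: 89×170/431 = 35.104
  Layout 2, Converted: 76×261/431 = 46.023
  Layout 2, Did not convert: 76×170/431 = 29.977
  Layout 3, Converted: 147×261/431 = 89.019
  Layout 3, Did not convert: 147×170/431 = 57.981
  Layout 4, Converted: 119×261/431 = 72.063
  Layout 4, Did not convert: 119×170/431 = 46.937
Contributions (O − E)²/E:
  (60 − 53.896)²/53.896 = 0.6913
  (29 − 35.104)²/35.104 = 1.0614
  (57 − 46.023)²/46.023 = 2.6181
  (19 − 29.977)²/29.977 = 4.0196
  (81 − 89.019)²/89.019 = 0.7224
  (66 − 57.981)²/57.981 = 1.1091
  (63 − 72.063)²/72.063 = 1.1398
  (56 − 46.937)²/46.937 = 1.7500
χ² = 0.6913 + 1.0614 + 2.6181 + 4.0196 + 0.7224 + 1.1091 + 1.1398 + 1.7500 = 13.11

13.11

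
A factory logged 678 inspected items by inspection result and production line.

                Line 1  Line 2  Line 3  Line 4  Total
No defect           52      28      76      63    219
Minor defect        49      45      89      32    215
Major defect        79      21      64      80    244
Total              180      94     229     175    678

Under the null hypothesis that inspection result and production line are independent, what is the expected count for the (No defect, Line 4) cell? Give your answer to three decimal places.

Row total (No defect) = 219; column total (Line 4) = 175; grand total N = 678.
Expected count = (row total × column total) / N = 219 × 175 / 678 = 56.527.

56.527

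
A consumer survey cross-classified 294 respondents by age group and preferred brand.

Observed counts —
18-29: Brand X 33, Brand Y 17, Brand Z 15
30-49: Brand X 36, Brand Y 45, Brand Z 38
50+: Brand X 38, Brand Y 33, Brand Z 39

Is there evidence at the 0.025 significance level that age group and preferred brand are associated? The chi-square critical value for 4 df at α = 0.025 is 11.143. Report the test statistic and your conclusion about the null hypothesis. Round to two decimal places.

9.11; fail to reject H₀

Row totals: 65, 119, 110. Column totals: 107, 95, 92. Grand total N = 294.
Expected counts (row total × column total / N):
  18-29, Brand X: 65×107/294 = 23.6565
  18-29, Brand Y: 65×95/294 = 21.0034
  18-29, Brand Z: 65×92/294 = 20.3401
  30-49, Brand X: 119×107/294 = 43.3095
  30-49, Brand Y: 119×95/294 = 38.4524
  30-49, Brand Z: 119×92/294 = 37.2381
  50+, Brand X: 110×107/294 = 40.0340
  50+, Brand Y: 110×95/294 = 35.5442
  50+, Brand Z: 110×92/294 = 34.4218
Contributions (O − E)²/E:
  (33 − 23.6565)²/23.6565 = 3.6904
  (17 − 21.0034)²/21.0034 = 0.7631
  (15 − 20.3401)²/20.3401 = 1.4020
  (36 − 43.3095)²/43.3095 = 1.2337
  (45 − 38.4524)²/38.4524 = 1.1149
  (38 − 37.2381)²/37.2381 = 0.0156
  (38 − 40.0340)²/40.0340 = 0.1033
  (33 − 35.5442)²/35.5442 = 0.1821
  (39 − 34.4218)²/34.4218 = 0.6089
χ² = 3.6904 + 0.7631 + 1.4020 + 1.2337 + 1.1149 + 0.0156 + 0.1033 + 0.1821 + 0.6089 = 9.11
df = (3−1)(3−1) = 4. Since 9.11 < 11.143, fail to reject the null hypothesis of independence at α = 0.025.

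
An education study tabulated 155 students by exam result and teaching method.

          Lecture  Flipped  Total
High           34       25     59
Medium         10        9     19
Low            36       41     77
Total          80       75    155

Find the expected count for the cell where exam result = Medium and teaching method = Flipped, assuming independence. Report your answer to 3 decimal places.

Row total (Medium) = 19; column total (Flipped) = 75; grand total N = 155.
Expected count = (row total × column total) / N = 19 × 75 / 155 = 9.194.

9.194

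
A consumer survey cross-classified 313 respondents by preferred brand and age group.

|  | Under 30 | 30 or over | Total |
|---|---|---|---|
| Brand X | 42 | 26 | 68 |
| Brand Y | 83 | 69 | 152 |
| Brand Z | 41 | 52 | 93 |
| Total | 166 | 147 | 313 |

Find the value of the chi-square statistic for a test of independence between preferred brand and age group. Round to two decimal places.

Grand total N = 313.
Expected counts (row total × column total / N):
  Brand X, Under 30: 68×166/313 = 36.064
  Brand X, 30 or over: 68×147/313 = 31.936
  Brand Y, Under 30: 152×166/313 = 80.613
  Brand Y, 30 or over: 152×147/313 = 71.387
  Brand Z, Under 30: 93×166/313 = 49.323
  Brand Z, 30 or over: 93×147/313 = 43.677
Contributions (O − E)²/E:
  (42 − 36.064)²/36.064 = 0.9770
  (26 − 31.936)²/31.936 = 1.1033
  (83 − 80.613)²/80.613 = 0.0707
  (69 − 71.387)²/71.387 = 0.0798
  (41 − 49.323)²/49.323 = 1.4045
  (52 − 43.677)²/43.677 = 1.5860
χ² = 0.9770 + 1.1033 + 0.0707 + 0.0798 + 1.4045 + 1.5860 = 5.22

5.22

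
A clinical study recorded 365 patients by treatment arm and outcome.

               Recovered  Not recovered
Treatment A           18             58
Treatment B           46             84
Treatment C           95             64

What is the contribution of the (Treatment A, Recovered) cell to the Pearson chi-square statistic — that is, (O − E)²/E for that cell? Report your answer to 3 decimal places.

6.893

Row total (Treatment A) = 76; column total (Recovered) = 159; N = 365.
Expected count E = 76 × 159 / 365 = 33.1068.
Contribution = (O − E)²/E = (18 − 33.1068)² / 33.1068 = 6.893.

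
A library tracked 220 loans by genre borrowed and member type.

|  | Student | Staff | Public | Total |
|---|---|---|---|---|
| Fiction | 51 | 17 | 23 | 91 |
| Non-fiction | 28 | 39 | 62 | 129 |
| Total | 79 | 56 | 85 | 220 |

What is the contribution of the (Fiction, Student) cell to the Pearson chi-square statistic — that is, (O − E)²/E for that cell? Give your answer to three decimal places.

Row total (Fiction) = 91; column total (Student) = 79; N = 220.
Expected count E = 91 × 79 / 220 = 32.6773.
Contribution = (O − E)²/E = (51 − 32.6773)² / 32.6773 = 10.274.

10.274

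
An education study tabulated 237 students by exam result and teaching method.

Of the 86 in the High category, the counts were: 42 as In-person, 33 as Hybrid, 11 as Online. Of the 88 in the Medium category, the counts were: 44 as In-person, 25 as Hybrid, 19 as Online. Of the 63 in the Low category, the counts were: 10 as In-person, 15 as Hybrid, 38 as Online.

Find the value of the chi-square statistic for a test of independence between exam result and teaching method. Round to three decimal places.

Row totals: 86, 88, 63. Column totals: 96, 73, 68. Grand total N = 237.
Expected counts (row total × column total / N):
  High, In-person: 86×96/237 = 34.83544
  High, Hybrid: 86×73/237 = 26.48945
  High, Online: 86×68/237 = 24.67511
  Medium, In-person: 88×96/237 = 35.64557
  Medium, Hybrid: 88×73/237 = 27.10549
  Medium, Online: 88×68/237 = 25.24895
  Low, In-person: 63×96/237 = 25.51899
  Low, Hybrid: 63×73/237 = 19.40506
  Low, Online: 63×68/237 = 18.07595
Contributions (O − E)²/E:
  (42 − 34.83544)²/34.83544 = 1.4735
  (33 − 26.48945)²/26.48945 = 1.6002
  (11 − 24.67511)²/24.67511 = 7.5788
  (44 − 35.64557)²/35.64557 = 1.9581
  (25 − 27.10549)²/27.10549 = 0.1635
  (19 − 25.24895)²/25.24895 = 1.5466
  (10 − 25.51899)²/25.51899 = 9.4376
  (15 − 19.40506)²/19.40506 = 1.0000
  (38 − 18.07595)²/18.07595 = 21.9611
χ² = 1.4735 + 1.6002 + 7.5788 + 1.9581 + 0.1635 + 1.5466 + 9.4376 + 1.0000 + 21.9611 = 46.719

46.719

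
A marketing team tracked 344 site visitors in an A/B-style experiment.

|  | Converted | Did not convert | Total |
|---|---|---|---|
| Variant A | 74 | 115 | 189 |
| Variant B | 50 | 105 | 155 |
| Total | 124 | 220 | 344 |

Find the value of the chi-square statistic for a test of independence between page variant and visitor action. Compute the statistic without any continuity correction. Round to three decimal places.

1.756

Grand total N = 344.
Expected counts (row total × column total / N):
  Variant A, Converted: 189×124/344 = 68.1279
  Variant A, Did not convert: 189×220/344 = 120.8721
  Variant B, Converted: 155×124/344 = 55.8721
  Variant B, Did not convert: 155×220/344 = 99.1279
Contributions (O − E)²/E:
  (74 − 68.1279)²/68.1279 = 0.5061
  (115 − 120.8721)²/120.8721 = 0.2853
  (50 − 55.8721)²/55.8721 = 0.6172
  (105 − 99.1279)²/99.1279 = 0.3478
χ² = 0.5061 + 0.2853 + 0.6172 + 0.3478 = 1.756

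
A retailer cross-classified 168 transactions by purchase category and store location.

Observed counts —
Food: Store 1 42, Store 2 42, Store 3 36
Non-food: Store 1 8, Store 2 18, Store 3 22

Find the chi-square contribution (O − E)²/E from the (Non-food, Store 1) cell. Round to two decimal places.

2.77

Row total (Non-food) = 48; column total (Store 1) = 50; N = 168.
Expected count E = 48 × 50 / 168 = 14.286.
Contribution = (O − E)²/E = (8 − 14.286)² / 14.286 = 2.77.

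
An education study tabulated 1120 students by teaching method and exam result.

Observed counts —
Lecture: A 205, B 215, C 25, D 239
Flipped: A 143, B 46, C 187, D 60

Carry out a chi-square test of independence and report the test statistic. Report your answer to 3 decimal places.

311.802

Row totals: 684, 436. Column totals: 348, 261, 212, 299. Grand total N = 1120.
Expected counts (row total × column total / N):
  Lecture, A: 684×348/1120 = 212.5286
  Lecture, B: 684×261/1120 = 159.3964
  Lecture, C: 684×212/1120 = 129.4714
  Lecture, D: 684×299/1120 = 182.6036
  Flipped, A: 436×348/1120 = 135.4714
  Flipped, B: 436×261/1120 = 101.6036
  Flipped, C: 436×212/1120 = 82.5286
  Flipped, D: 436×299/1120 = 116.3964
Contributions (O − E)²/E:
  (205 − 212.5286)²/212.5286 = 0.2667
  (215 − 159.3964)²/159.3964 = 19.3967
  (25 − 129.4714)²/129.4714 = 84.2987
  (239 − 182.6036)²/182.6036 = 17.4178
  (143 − 135.4714)²/135.4714 = 0.4184
  (46 − 101.6036)²/101.6036 = 30.4296
  (187 − 82.5286)²/82.5286 = 132.2484
  (60 − 116.3964)²/116.3964 = 27.3252
χ² = 0.2667 + 19.3967 + 84.2987 + 17.4178 + 0.4184 + 30.4296 + 132.2484 + 27.3252 = 311.802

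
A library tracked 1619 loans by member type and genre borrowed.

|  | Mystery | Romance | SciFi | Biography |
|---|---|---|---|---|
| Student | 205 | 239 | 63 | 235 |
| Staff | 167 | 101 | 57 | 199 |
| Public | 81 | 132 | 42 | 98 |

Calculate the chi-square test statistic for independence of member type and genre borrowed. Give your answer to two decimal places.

Row totals: 742, 524, 353. Column totals: 453, 472, 162, 532. Grand total N = 1619.
Expected counts (row total × column total / N):
  Student, Mystery: 742×453/1619 = 207.613
  Student, Romance: 742×472/1619 = 216.321
  Student, SciFi: 742×162/1619 = 74.246
  Student, Biography: 742×532/1619 = 243.820
  Staff, Mystery: 524×453/1619 = 146.616
  Staff, Romance: 524×472/1619 = 152.766
  Staff, SciFi: 524×162/1619 = 52.432
  Staff, Biography: 524×532/1619 = 172.185
  Public, Mystery: 353×453/1619 = 98.770
  Public, Romance: 353×472/1619 = 102.913
  Public, SciFi: 353×162/1619 = 35.322
  Public, Biography: 353×532/1619 = 115.995
Contributions (O − E)²/E:
  (205 − 207.613)²/207.613 = 0.0329
  (239 − 216.321)²/216.321 = 2.3777
  (63 − 74.246)²/74.246 = 1.7034
  (235 − 243.820)²/243.820 = 0.3191
  (167 − 146.616)²/146.616 = 2.8340
  (101 − 152.766)²/152.766 = 17.5413
  (57 − 52.432)²/52.432 = 0.3980
  (199 − 172.185)²/172.185 = 4.1760
  (81 − 98.770)²/98.770 = 3.1971
  (132 − 102.913)²/102.913 = 8.2211
  (42 − 35.322)²/35.322 = 1.2625
  (98 − 115.995)²/115.995 = 2.7917
χ² = 0.0329 + 2.3777 + 1.7034 + 0.3191 + 2.8340 + 17.5413 + 0.3980 + 4.1760 + 3.1971 + 8.2211 + 1.2625 + 2.7917 = 44.85

44.85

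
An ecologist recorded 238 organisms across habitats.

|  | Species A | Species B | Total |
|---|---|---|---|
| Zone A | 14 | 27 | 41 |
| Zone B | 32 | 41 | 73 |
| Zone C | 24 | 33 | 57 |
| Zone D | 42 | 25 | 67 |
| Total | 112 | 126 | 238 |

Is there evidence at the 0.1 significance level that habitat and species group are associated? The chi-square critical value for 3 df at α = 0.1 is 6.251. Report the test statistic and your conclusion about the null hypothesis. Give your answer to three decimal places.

Grand total N = 238.
Expected counts (row total × column total / N):
  Zone A, Species A: 41×112/238 = 19.2941
  Zone A, Species B: 41×126/238 = 21.7059
  Zone B, Species A: 73×112/238 = 34.3529
  Zone B, Species B: 73×126/238 = 38.6471
  Zone C, Species A: 57×112/238 = 26.8235
  Zone C, Species B: 57×126/238 = 30.1765
  Zone D, Species A: 67×112/238 = 31.5294
  Zone D, Species B: 67×126/238 = 35.4706
Contributions (O − E)²/E:
  (14 − 19.2941)²/19.2941 = 1.4526
  (27 − 21.7059)²/21.7059 = 1.2912
  (32 − 34.3529)²/34.3529 = 0.1612
  (41 − 38.6471)²/38.6471 = 0.1432
  (24 − 26.8235)²/26.8235 = 0.2972
  (33 − 30.1765)²/30.1765 = 0.2642
  (42 − 31.5294)²/31.5294 = 3.4772
  (25 − 35.4706)²/35.4706 = 3.0908
χ² = 1.4526 + 1.2912 + 0.1612 + 0.1432 + 0.2972 + 0.2642 + 3.4772 + 3.0908 = 10.178
df = (4−1)(2−1) = 3. Since 10.178 > 6.251, reject the null hypothesis of independence at α = 0.1.

10.178; reject H₀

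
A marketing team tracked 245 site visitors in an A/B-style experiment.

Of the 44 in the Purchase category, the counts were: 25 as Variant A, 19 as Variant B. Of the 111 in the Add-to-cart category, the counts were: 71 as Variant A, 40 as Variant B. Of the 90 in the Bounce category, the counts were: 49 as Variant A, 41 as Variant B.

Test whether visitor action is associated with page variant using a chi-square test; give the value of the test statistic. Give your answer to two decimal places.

1.99

Row totals: 44, 111, 90. Column totals: 145, 100. Grand total N = 245.
Expected counts (row total × column total / N):
  Purchase, Variant A: 44×145/245 = 26.041
  Purchase, Variant B: 44×100/245 = 17.959
  Add-to-cart, Variant A: 111×145/245 = 65.694
  Add-to-cart, Variant B: 111×100/245 = 45.306
  Bounce, Variant A: 90×145/245 = 53.265
  Bounce, Variant B: 90×100/245 = 36.735
Contributions (O − E)²/E:
  (25 − 26.041)²/26.041 = 0.0416
  (19 − 17.959)²/17.959 = 0.0603
  (71 − 65.694)²/65.694 = 0.4286
  (40 − 45.306)²/45.306 = 0.6214
  (49 − 53.265)²/53.265 = 0.3415
  (41 − 36.735)²/36.735 = 0.4952
χ² = 0.0416 + 0.0603 + 0.4286 + 0.6214 + 0.3415 + 0.4952 = 1.99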